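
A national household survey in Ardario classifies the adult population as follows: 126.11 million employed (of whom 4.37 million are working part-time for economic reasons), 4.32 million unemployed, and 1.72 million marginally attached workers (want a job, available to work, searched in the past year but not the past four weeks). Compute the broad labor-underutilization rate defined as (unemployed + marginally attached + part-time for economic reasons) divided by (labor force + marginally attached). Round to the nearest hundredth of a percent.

Broad underutilization rate ≈ 7.88%.

Labor force = 126.11 + 4.32 = 130.43 million.
Numerator = 4.32 + 1.72 + 4.37 = 10.41 million.
Denominator = 130.43 + 1.72 = 132.15 million.
Broad rate = 10.41 / 132.15 = 7.88%.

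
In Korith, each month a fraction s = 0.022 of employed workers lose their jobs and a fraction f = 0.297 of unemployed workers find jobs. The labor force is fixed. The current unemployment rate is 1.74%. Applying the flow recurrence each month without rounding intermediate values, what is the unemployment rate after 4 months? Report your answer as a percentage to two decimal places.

Unemployment rate after four months ≈ 5.79%.

With a fixed labor force, u_{t+1} = u_t + s·(1−u_t) − f·u_t = u_t·(1−s−f) + s.
Here 1−s−f = 0.681 and s = 0.022.
u_1 = 0.017400 × 0.681 + 0.022 = 0.033849.
u_2 = 0.033849 × 0.681 + 0.022 = 0.045051.
u_3 = 0.045051 × 0.681 + 0.022 = 0.052680.
u_4 = 0.052680 × 0.681 + 0.022 = 0.057875.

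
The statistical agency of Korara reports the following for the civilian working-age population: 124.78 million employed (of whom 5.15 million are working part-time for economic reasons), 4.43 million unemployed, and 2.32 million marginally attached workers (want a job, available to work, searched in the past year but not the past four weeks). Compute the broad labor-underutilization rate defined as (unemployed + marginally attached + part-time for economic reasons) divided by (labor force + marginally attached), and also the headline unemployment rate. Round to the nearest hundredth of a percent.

Labor force = 124.78 + 4.43 = 129.21 million.
Numerator = 4.43 + 2.32 + 5.15 = 11.90 million.
Denominator = 129.21 + 2.32 = 131.53 million.
Broad rate = 11.90 / 131.53 = 9.05%.
Headline unemployment rate = 4.43 / 129.21 = 3.43%.

Broad underutilization rate ≈ 9.05%; headline unemployment rate ≈ 3.43%.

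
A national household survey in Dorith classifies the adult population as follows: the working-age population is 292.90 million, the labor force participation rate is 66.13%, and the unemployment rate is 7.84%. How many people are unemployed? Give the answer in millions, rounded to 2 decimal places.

About 15.19 million are unemployed.

Labor force = 0.6613 × 292.90 = 193.69 million.
Unemployed = 0.0784 × 193.69 ≈ 15.19 million.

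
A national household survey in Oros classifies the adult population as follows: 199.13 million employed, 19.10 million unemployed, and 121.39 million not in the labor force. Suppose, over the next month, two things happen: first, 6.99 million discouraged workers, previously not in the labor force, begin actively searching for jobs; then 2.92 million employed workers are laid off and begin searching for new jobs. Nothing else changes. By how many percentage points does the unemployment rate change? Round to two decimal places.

The unemployment rate changes by +4.13 percentage points.

Initially, labor force = 199.13 + 19.10 = 218.23 million, so u = 19.10/218.23 = 8.75%.
After the first change, unemployed and labor force both rise by 6.99 → E = 199.13, U = 26.09, labor force = 225.22 million.
After the second change, employed falls and unemployed rises by 2.92; labor force unchanged → E = 196.21, U = 29.01, labor force = 225.22 million.
New unemployment rate = 29.01 / 225.22 = 12.88%.
Change = 12.88% − 8.75% = +4.13 percentage points.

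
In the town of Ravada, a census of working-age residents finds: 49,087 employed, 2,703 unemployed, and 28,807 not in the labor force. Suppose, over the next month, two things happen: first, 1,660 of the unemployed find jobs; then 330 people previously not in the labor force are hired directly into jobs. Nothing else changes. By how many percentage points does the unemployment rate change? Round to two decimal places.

Initially, labor force = 49,087 + 2,703 = 51,790, so u = 2,703/51,790 = 5.22%.
After the first change, unemployed falls and employed rises by 1,660; labor force unchanged → E = 50,747, U = 1,043, labor force = 51,790.
After the second change, employed and labor force both rise by 330; unemployed unchanged → E = 51,077, U = 1,043, labor force = 52,120.
New unemployment rate = 1,043 / 52,120 = 2.00%.
Change = 2.00% − 5.22% = −3.22 percentage points.

The unemployment rate changes by −3.22 percentage points.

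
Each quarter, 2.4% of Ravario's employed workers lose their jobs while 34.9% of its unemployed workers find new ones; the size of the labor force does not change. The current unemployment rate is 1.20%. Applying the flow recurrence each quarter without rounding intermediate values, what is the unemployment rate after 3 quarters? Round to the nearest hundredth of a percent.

With a fixed labor force, u_{t+1} = u_t + s·(1−u_t) − f·u_t = u_t·(1−s−f) + s.
Here 1−s−f = 0.627 and s = 0.024.
u_1 = 0.012000 × 0.627 + 0.024 = 0.031524.
u_2 = 0.031524 × 0.627 + 0.024 = 0.043766.
u_3 = 0.043766 × 0.627 + 0.024 = 0.051441.

Unemployment rate after three quarters ≈ 5.14%.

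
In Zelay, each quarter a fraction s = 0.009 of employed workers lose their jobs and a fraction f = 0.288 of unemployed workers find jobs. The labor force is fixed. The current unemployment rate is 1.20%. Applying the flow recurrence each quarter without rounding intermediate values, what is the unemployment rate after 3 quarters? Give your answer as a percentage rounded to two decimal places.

Unemployment rate after three quarters ≈ 2.39%.

With a fixed labor force, u_{t+1} = u_t + s·(1−u_t) − f·u_t = u_t·(1−s−f) + s.
Here 1−s−f = 0.703 and s = 0.009.
u_1 = 0.012000 × 0.703 + 0.009 = 0.017436.
u_2 = 0.017436 × 0.703 + 0.009 = 0.021258.
u_3 = 0.021258 × 0.703 + 0.009 = 0.023944.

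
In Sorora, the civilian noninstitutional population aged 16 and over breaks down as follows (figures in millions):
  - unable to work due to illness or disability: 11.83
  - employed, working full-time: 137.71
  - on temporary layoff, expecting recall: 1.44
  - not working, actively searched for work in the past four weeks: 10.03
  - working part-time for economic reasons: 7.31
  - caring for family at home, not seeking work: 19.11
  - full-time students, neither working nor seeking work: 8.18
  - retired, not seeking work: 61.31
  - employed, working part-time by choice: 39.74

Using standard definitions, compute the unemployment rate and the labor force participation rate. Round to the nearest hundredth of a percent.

Unemployment rate ≈ 5.85%; labor force participation rate ≈ 66.15%.

Employed = 137.71 + 7.31 + 39.74 = 184.76 million (anyone who worked, including part-time for economic reasons, counts as employed).
Unemployed = 1.44 + 10.03 = 11.47 million (jobless and actively searching, or on temporary layoff).
Labor force = 184.76 + 11.47 = 196.23 million.
Not in labor force = 11.83 + 19.11 + 8.18 + 61.31 = 100.43 million (those not working and not actively searching are outside the labor force).
Civilian working-age population = 196.23 + 100.43 = 296.66 million.
Unemployment rate = 11.47 / 196.23 = 5.85%.
Labor force participation rate = 196.23 / 296.66 = 66.15%.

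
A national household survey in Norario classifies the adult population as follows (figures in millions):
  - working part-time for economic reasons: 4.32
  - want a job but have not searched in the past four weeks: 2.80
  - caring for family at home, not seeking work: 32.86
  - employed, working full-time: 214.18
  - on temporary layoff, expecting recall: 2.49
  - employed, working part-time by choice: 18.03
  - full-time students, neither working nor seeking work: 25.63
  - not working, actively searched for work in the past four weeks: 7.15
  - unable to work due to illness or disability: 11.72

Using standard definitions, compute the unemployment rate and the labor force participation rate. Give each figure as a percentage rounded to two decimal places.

Employed = 4.32 + 214.18 + 18.03 = 236.53 million (anyone who worked, including part-time for economic reasons, counts as employed).
Unemployed = 2.49 + 7.15 = 9.64 million (jobless and actively searching, or on temporary layoff).
Labor force = 236.53 + 9.64 = 246.17 million.
Not in labor force = 2.80 + 32.86 + 25.63 + 11.72 = 73.01 million (those not working and not actively searching are outside the labor force — including those who want a job but have given up searching).
Civilian working-age population = 246.17 + 73.01 = 319.18 million.
Unemployment rate = 9.64 / 246.17 = 3.92%.
Labor force participation rate = 246.17 / 319.18 = 77.13%.

Unemployment rate ≈ 3.92%; labor force participation rate ≈ 77.13%.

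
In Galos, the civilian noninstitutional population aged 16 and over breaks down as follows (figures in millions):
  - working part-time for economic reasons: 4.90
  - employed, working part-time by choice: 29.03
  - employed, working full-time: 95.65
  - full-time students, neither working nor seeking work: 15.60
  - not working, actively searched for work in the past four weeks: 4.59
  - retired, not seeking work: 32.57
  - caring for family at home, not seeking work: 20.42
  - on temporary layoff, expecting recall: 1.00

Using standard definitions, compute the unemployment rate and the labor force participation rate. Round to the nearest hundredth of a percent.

Employed = 4.90 + 29.03 + 95.65 = 129.58 million (anyone who worked, including part-time for economic reasons, counts as employed).
Unemployed = 4.59 + 1.00 = 5.59 million (jobless and actively searching, or on temporary layoff).
Labor force = 129.58 + 5.59 = 135.17 million.
Not in labor force = 15.60 + 32.57 + 20.42 = 68.59 million (those not working and not actively searching are outside the labor force).
Civilian working-age population = 135.17 + 68.59 = 203.76 million.
Unemployment rate = 5.59 / 135.17 = 4.14%.
Labor force participation rate = 135.17 / 203.76 = 66.34%.

Unemployment rate ≈ 4.14%; labor force participation rate ≈ 66.34%.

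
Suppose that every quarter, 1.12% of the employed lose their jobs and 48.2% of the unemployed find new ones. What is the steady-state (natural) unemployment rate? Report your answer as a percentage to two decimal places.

Steady-state unemployment rate ≈ 2.27%.

At steady state the flows balance: s·E = f·U, so U/(E+U) = s/(s+f).
u* = 1.12 / (1.12 + 48.2) = 1.12 / 49.32 = 2.27%.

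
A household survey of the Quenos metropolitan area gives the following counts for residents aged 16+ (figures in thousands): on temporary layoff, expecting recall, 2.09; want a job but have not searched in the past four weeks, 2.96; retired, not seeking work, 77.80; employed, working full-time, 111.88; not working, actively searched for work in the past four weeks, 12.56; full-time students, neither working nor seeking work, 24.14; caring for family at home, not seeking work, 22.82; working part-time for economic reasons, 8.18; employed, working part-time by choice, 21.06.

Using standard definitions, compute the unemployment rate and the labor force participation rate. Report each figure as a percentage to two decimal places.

Employed = 111.88 + 8.18 + 21.06 = 141.12 thousand (anyone who worked, including part-time for economic reasons, counts as employed).
Unemployed = 2.09 + 12.56 = 14.65 thousand (jobless and actively searching, or on temporary layoff).
Labor force = 141.12 + 14.65 = 155.77 thousand.
Not in labor force = 2.96 + 77.80 + 24.14 + 22.82 = 127.72 thousand (those not working and not actively searching are outside the labor force — including those who want a job but have given up searching).
Civilian working-age population = 155.77 + 127.72 = 283.49 thousand.
Unemployment rate = 14.65 / 155.77 = 9.40%.
Labor force participation rate = 155.77 / 283.49 = 54.95%.

Unemployment rate ≈ 9.40%; labor force participation rate ≈ 54.95%.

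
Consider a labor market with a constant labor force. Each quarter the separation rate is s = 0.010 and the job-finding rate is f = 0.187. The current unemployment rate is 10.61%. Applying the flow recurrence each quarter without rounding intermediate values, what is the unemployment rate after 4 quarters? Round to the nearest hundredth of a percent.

With a fixed labor force, u_{t+1} = u_t + s·(1−u_t) − f·u_t = u_t·(1−s−f) + s.
Here 1−s−f = 0.803 and s = 0.010.
u_1 = 0.106100 × 0.803 + 0.010 = 0.095198.
u_2 = 0.095198 × 0.803 + 0.010 = 0.086444.
u_3 = 0.086444 × 0.803 + 0.010 = 0.079415.
u_4 = 0.079415 × 0.803 + 0.010 = 0.073770.

Unemployment rate after four quarters ≈ 7.38%.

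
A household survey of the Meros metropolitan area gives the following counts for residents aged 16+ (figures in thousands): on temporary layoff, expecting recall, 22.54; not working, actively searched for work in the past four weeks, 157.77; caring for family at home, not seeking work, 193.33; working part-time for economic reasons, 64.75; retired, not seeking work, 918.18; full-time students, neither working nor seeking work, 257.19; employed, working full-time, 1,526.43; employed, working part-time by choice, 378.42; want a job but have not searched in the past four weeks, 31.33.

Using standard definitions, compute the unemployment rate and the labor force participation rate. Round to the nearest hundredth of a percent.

Unemployment rate ≈ 8.39%; labor force participation rate ≈ 60.56%.

Employed = 64.75 + 1,526.43 + 378.42 = 1,969.60 thousand (anyone who worked, including part-time for economic reasons, counts as employed).
Unemployed = 22.54 + 157.77 = 180.31 thousand (jobless and actively searching, or on temporary layoff).
Labor force = 1,969.60 + 180.31 = 2,149.91 thousand.
Not in labor force = 193.33 + 918.18 + 257.19 + 31.33 = 1,400.03 thousand (those not working and not actively searching are outside the labor force — including those who want a job but have given up searching).
Civilian working-age population = 2,149.91 + 1,400.03 = 3,549.94 thousand.
Unemployment rate = 180.31 / 2,149.91 = 8.39%.
Labor force participation rate = 2,149.91 / 3,549.94 = 60.56%.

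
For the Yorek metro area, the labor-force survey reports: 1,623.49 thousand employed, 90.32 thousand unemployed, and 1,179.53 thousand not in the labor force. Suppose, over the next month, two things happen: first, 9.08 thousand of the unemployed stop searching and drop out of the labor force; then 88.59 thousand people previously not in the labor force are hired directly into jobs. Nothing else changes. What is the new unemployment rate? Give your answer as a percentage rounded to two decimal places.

New unemployment rate ≈ 4.53%.

Initially, labor force = 1,623.49 + 90.32 = 1,713.81 thousand, so u = 90.32/1,713.81 = 5.27%.
After the first change, unemployed and labor force both fall by 9.08 → E = 1,623.49, U = 81.24, labor force = 1,704.73 thousand.
After the second change, employed and labor force both rise by 88.59; unemployed unchanged → E = 1,712.08, U = 81.24, labor force = 1,793.32 thousand.
New unemployment rate = 81.24 / 1,793.32 = 4.53%.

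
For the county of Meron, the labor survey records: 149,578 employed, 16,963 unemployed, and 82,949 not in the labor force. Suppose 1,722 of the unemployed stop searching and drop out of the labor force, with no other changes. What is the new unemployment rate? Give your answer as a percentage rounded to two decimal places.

New unemployment rate ≈ 9.25%.

Initially, labor force = 149,578 + 16,963 = 166,541, so u = 16,963/166,541 = 10.19%.
After the change, unemployed and labor force both fall by 1,722 → E = 149,578, U = 15,241, labor force = 164,819.
New unemployment rate = 15,241 / 164,819 = 9.25%.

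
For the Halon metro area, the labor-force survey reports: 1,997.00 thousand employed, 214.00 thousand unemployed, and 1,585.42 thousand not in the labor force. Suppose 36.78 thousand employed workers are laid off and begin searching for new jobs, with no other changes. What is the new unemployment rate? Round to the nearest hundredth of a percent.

Initially, labor force = 1,997.00 + 214.00 = 2,211.00 thousand, so u = 214.00/2,211.00 = 9.68%.
After the change, employed falls and unemployed rises by 36.78; labor force unchanged → E = 1,960.22, U = 250.78, labor force = 2,211.00 thousand.
New unemployment rate = 250.78 / 2,211.00 = 11.34%.

New unemployment rate ≈ 11.34%.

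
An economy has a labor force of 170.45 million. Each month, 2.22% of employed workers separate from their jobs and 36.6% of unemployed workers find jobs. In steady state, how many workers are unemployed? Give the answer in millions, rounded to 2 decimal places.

Steady-state unemployment rate u* = s/(s+f) = 2.22/(2.22+36.6) = 0.057187.
Unemployed = u* × labor force = 0.057187 × 170.45 ≈ 9.75 million.

About 9.75 million are unemployed in steady state.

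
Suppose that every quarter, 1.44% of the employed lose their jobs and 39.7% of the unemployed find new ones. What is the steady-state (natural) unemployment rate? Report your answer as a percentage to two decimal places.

At steady state the flows balance: s·E = f·U, so U/(E+U) = s/(s+f).
u* = 1.44 / (1.44 + 39.7) = 1.44 / 41.14 = 3.50%.

Steady-state unemployment rate ≈ 3.50%.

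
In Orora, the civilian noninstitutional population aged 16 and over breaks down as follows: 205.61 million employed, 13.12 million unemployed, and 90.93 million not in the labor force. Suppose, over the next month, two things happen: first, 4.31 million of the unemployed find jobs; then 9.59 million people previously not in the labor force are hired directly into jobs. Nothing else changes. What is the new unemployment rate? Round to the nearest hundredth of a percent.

Initially, labor force = 205.61 + 13.12 = 218.73 million, so u = 13.12/218.73 = 6.00%.
After the first change, unemployed falls and employed rises by 4.31; labor force unchanged → E = 209.92, U = 8.81, labor force = 218.73 million.
After the second change, employed and labor force both rise by 9.59; unemployed unchanged → E = 219.51, U = 8.81, labor force = 228.32 million.
New unemployment rate = 8.81 / 228.32 = 3.86%.

New unemployment rate ≈ 3.86%.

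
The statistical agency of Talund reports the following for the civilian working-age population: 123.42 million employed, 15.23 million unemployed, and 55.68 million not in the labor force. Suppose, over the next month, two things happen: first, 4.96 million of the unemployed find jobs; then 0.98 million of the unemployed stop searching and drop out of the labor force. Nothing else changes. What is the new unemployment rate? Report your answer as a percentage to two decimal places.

New unemployment rate ≈ 6.75%.

Initially, labor force = 123.42 + 15.23 = 138.65 million, so u = 15.23/138.65 = 10.98%.
After the first change, unemployed falls and employed rises by 4.96; labor force unchanged → E = 128.38, U = 10.27, labor force = 138.65 million.
After the second change, unemployed and labor force both fall by 0.98 → E = 128.38, U = 9.29, labor force = 137.67 million.
New unemployment rate = 9.29 / 137.67 = 6.75%.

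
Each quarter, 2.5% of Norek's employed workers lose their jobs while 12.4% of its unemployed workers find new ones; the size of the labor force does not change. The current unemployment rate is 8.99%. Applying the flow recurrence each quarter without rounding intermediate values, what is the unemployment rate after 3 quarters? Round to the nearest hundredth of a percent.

With a fixed labor force, u_{t+1} = u_t + s·(1−u_t) − f·u_t = u_t·(1−s−f) + s.
Here 1−s−f = 0.851 and s = 0.025.
u_1 = 0.089900 × 0.851 + 0.025 = 0.101505.
u_2 = 0.101505 × 0.851 + 0.025 = 0.111381.
u_3 = 0.111381 × 0.851 + 0.025 = 0.119785.

Unemployment rate after three quarters ≈ 11.98%.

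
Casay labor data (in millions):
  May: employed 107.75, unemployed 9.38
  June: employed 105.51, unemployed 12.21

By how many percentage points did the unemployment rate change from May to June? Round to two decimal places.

The unemployment rate changed by +2.36 percentage points.

May: labor force = 107.75 + 9.38 = 117.13; u = 9.38/117.13 = 8.01%.
June: labor force = 105.51 + 12.21 = 117.72; u = 12.21/117.72 = 10.37%.
Change = 10.37% − 8.01% = +2.36 pp.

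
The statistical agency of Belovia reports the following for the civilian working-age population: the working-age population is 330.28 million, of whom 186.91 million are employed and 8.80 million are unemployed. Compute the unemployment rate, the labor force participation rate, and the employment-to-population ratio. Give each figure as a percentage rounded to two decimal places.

Unemployment rate ≈ 4.50%; labor force participation rate ≈ 59.26%; employment-population ratio ≈ 56.59%.

Labor force = employed + unemployed = 186.91 + 8.80 = 195.71 million.
Unemployment rate = 8.80 / 195.71 = 4.50%.
Labor force participation rate = 195.71 / 330.28 = 59.26%.
Employment-population ratio = 186.91 / 330.28 = 56.59%.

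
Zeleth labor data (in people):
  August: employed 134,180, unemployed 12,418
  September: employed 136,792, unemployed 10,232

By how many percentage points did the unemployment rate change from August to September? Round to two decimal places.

August: labor force = 134,180 + 12,418 = 146,598; u = 12,418/146,598 = 8.47%.
September: labor force = 136,792 + 10,232 = 147,024; u = 10,232/147,024 = 6.96%.
Change = 6.96% − 8.47% = −1.51 pp.

The unemployment rate changed by −1.51 percentage points.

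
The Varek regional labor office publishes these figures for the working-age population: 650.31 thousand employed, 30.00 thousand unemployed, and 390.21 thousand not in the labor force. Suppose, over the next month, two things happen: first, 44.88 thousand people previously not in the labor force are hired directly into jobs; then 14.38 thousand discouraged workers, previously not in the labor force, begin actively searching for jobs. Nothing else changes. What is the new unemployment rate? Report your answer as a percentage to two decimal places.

New unemployment rate ≈ 6.00%.

Initially, labor force = 650.31 + 30.00 = 680.31 thousand, so u = 30.00/680.31 = 4.41%.
After the first change, employed and labor force both rise by 44.88; unemployed unchanged → E = 695.19, U = 30.00, labor force = 725.19 thousand.
After the second change, unemployed and labor force both rise by 14.38 → E = 695.19, U = 44.38, labor force = 739.57 thousand.
New unemployment rate = 44.38 / 739.57 = 6.00%.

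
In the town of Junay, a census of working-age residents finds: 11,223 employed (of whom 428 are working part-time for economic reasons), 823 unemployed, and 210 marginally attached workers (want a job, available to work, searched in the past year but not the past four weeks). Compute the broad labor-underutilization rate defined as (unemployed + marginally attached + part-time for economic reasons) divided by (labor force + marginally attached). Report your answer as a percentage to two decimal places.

Labor force = 11,223 + 823 = 12,046.
Numerator = 823 + 210 + 428 = 1,461.
Denominator = 12,046 + 210 = 12,256.
Broad rate = 1,461 / 12,256 = 11.92%.

Broad underutilization rate ≈ 11.92%.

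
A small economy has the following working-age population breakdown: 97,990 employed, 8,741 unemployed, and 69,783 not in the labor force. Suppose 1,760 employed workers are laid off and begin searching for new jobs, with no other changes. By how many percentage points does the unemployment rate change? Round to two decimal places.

Initially, labor force = 97,990 + 8,741 = 106,731, so u = 8,741/106,731 = 8.19%.
After the change, employed falls and unemployed rises by 1,760; labor force unchanged → E = 96,230, U = 10,501, labor force = 106,731.
New unemployment rate = 10,501 / 106,731 = 9.84%.
Change = 9.84% − 8.19% = +1.65 percentage points.

The unemployment rate changes by +1.65 percentage points.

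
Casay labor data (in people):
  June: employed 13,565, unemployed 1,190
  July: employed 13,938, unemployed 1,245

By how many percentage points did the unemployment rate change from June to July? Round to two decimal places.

The unemployment rate changed by +0.13 percentage points.

June: labor force = 13,565 + 1,190 = 14,755; u = 1,190/14,755 = 8.07%.
July: labor force = 13,938 + 1,245 = 15,183; u = 1,245/15,183 = 8.20%.
Change = 8.20% − 8.07% = +0.13 pp.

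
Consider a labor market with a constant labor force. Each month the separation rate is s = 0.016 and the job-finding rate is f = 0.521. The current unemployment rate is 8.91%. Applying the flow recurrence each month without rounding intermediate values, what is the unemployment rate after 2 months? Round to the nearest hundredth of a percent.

With a fixed labor force, u_{t+1} = u_t + s·(1−u_t) − f·u_t = u_t·(1−s−f) + s.
Here 1−s−f = 0.463 and s = 0.016.
u_1 = 0.089100 × 0.463 + 0.016 = 0.057253.
u_2 = 0.057253 × 0.463 + 0.016 = 0.042508.

Unemployment rate after two months ≈ 4.25%.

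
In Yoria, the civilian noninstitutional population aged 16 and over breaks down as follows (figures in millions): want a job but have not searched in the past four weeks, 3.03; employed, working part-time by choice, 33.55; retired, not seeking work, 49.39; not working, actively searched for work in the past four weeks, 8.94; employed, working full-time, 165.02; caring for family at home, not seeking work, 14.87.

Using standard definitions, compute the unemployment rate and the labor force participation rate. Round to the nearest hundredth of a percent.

Employed = 33.55 + 165.02 = 198.57 million.
Unemployed = 8.94 million.
Labor force = 198.57 + 8.94 = 207.51 million.
Not in labor force = 3.03 + 49.39 + 14.87 = 67.29 million (those not working and not actively searching are outside the labor force — including those who want a job but have given up searching).
Civilian working-age population = 207.51 + 67.29 = 274.80 million.
Unemployment rate = 8.94 / 207.51 = 4.31%.
Labor force participation rate = 207.51 / 274.80 = 75.51%.

Unemployment rate ≈ 4.31%; labor force participation rate ≈ 75.51%.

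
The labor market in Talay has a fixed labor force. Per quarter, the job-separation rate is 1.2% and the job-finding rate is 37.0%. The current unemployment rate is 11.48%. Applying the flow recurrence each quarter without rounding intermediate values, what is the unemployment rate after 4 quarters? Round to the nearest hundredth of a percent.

Unemployment rate after four quarters ≈ 4.36%.

With a fixed labor force, u_{t+1} = u_t + s·(1−u_t) − f·u_t = u_t·(1−s−f) + s.
Here 1−s−f = 0.618 and s = 0.012.
u_1 = 0.114800 × 0.618 + 0.012 = 0.082946.
u_2 = 0.082946 × 0.618 + 0.012 = 0.063261.
u_3 = 0.063261 × 0.618 + 0.012 = 0.051095.
u_4 = 0.051095 × 0.618 + 0.012 = 0.043577.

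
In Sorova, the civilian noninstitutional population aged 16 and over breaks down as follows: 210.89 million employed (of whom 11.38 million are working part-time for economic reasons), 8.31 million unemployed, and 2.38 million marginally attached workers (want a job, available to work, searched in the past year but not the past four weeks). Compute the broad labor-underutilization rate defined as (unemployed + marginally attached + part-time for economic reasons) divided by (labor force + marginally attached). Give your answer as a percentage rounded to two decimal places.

Broad underutilization rate ≈ 9.96%.

Labor force = 210.89 + 8.31 = 219.20 million.
Numerator = 8.31 + 2.38 + 11.38 = 22.07 million.
Denominator = 219.20 + 2.38 = 221.58 million.
Broad rate = 22.07 / 221.58 = 9.96%.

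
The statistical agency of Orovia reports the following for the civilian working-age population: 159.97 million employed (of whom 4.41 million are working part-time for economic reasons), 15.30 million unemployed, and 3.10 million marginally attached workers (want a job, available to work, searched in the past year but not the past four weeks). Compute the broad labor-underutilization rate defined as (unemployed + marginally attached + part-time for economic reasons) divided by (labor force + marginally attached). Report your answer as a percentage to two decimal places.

Labor force = 159.97 + 15.30 = 175.27 million.
Numerator = 15.30 + 3.10 + 4.41 = 22.81 million.
Denominator = 175.27 + 3.10 = 178.37 million.
Broad rate = 22.81 / 178.37 = 12.79%.

Broad underutilization rate ≈ 12.79%.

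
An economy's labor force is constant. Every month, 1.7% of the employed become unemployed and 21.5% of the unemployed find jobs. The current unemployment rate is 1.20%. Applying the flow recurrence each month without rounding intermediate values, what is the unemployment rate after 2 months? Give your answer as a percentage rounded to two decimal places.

Unemployment rate after two months ≈ 3.71%.

With a fixed labor force, u_{t+1} = u_t + s·(1−u_t) − f·u_t = u_t·(1−s−f) + s.
Here 1−s−f = 0.768 and s = 0.017.
u_1 = 0.012000 × 0.768 + 0.017 = 0.026216.
u_2 = 0.026216 × 0.768 + 0.017 = 0.037134.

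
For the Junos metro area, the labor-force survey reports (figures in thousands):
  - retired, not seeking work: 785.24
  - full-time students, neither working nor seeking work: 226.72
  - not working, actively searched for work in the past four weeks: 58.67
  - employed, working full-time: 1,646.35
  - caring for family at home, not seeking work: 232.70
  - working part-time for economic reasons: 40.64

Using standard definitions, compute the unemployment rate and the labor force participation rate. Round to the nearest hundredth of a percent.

Employed = 1,646.35 + 40.64 = 1,686.99 thousand (anyone who worked, including part-time for economic reasons, counts as employed).
Unemployed = 58.67 thousand.
Labor force = 1,686.99 + 58.67 = 1,745.66 thousand.
Not in labor force = 785.24 + 226.72 + 232.70 = 1,244.66 thousand (those not working and not actively searching are outside the labor force).
Civilian working-age population = 1,745.66 + 1,244.66 = 2,990.32 thousand.
Unemployment rate = 58.67 / 1,745.66 = 3.36%.
Labor force participation rate = 1,745.66 / 2,990.32 = 58.38%.

Unemployment rate ≈ 3.36%; labor force participation rate ≈ 58.38%.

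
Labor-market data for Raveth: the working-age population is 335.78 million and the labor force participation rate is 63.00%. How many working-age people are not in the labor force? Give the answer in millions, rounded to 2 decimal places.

About 124.24 million are not in the labor force.

Share not in the labor force = 1 − 0.6300 = 0.3700.
Not in labor force = 0.3700 × 335.78 ≈ 124.24 million.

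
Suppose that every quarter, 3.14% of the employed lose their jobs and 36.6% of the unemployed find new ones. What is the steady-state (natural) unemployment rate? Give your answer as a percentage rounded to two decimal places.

Steady-state unemployment rate ≈ 7.90%.

At steady state the flows balance: s·E = f·U, so U/(E+U) = s/(s+f).
u* = 3.14 / (3.14 + 36.6) = 3.14 / 39.74 = 7.90%.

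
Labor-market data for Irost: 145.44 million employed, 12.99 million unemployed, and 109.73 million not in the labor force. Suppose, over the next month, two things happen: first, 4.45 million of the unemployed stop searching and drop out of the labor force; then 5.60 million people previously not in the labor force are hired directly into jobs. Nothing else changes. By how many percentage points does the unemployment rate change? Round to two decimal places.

Initially, labor force = 145.44 + 12.99 = 158.43 million, so u = 12.99/158.43 = 8.20%.
After the first change, unemployed and labor force both fall by 4.45 → E = 145.44, U = 8.54, labor force = 153.98 million.
After the second change, employed and labor force both rise by 5.60; unemployed unchanged → E = 151.04, U = 8.54, labor force = 159.58 million.
New unemployment rate = 8.54 / 159.58 = 5.35%.
Change = 5.35% − 8.20% = −2.85 percentage points.

The unemployment rate changes by −2.85 percentage points.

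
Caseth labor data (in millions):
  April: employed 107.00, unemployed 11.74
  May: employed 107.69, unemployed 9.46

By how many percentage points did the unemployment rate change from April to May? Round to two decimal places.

The unemployment rate changed by −1.81 percentage points.

April: labor force = 107.00 + 11.74 = 118.74; u = 11.74/118.74 = 9.89%.
May: labor force = 107.69 + 9.46 = 117.15; u = 9.46/117.15 = 8.08%.
Change = 8.08% − 9.89% = −1.81 pp.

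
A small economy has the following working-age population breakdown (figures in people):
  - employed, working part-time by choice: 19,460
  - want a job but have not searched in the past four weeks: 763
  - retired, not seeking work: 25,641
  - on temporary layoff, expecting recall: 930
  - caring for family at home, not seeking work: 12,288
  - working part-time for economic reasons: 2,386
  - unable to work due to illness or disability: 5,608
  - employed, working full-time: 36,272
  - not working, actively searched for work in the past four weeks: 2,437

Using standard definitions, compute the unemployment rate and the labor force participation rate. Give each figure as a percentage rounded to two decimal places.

Unemployment rate ≈ 5.48%; labor force participation rate ≈ 58.12%.

Employed = 19,460 + 2,386 + 36,272 = 58,118 (anyone who worked, including part-time for economic reasons, counts as employed).
Unemployed = 930 + 2,437 = 3,367 (jobless and actively searching, or on temporary layoff).
Labor force = 58,118 + 3,367 = 61,485.
Not in labor force = 763 + 25,641 + 12,288 + 5,608 = 44,300 (those not working and not actively searching are outside the labor force — including those who want a job but have given up searching).
Civilian working-age population = 61,485 + 44,300 = 105,785.
Unemployment rate = 3,367 / 61,485 = 5.48%.
Labor force participation rate = 61,485 / 105,785 = 58.12%.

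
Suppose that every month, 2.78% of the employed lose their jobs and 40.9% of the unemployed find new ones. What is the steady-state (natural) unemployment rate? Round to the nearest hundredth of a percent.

Steady-state unemployment rate ≈ 6.36%.

At steady state the flows balance: s·E = f·U, so U/(E+U) = s/(s+f).
u* = 2.78 / (2.78 + 40.9) = 2.78 / 43.68 = 6.36%.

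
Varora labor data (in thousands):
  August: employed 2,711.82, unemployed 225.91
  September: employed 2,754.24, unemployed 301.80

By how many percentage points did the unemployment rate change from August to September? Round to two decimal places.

The unemployment rate changed by +2.19 percentage points.

August: labor force = 2,711.82 + 225.91 = 2,937.73; u = 225.91/2,937.73 = 7.69%.
September: labor force = 2,754.24 + 301.80 = 3,056.04; u = 301.80/3,056.04 = 9.88%.
Change = 9.88% − 7.69% = +2.19 pp.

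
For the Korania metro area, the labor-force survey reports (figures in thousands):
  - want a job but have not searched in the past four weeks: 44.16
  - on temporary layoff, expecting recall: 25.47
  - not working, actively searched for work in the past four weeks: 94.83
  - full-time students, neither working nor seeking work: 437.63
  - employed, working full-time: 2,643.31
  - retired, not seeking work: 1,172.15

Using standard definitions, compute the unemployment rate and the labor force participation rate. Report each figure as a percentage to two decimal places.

Unemployment rate ≈ 4.35%; labor force participation rate ≈ 62.56%.

Employed = 2,643.31 thousand.
Unemployed = 25.47 + 94.83 = 120.30 thousand (jobless and actively searching, or on temporary layoff).
Labor force = 2,643.31 + 120.30 = 2,763.61 thousand.
Not in labor force = 44.16 + 437.63 + 1,172.15 = 1,653.94 thousand (those not working and not actively searching are outside the labor force — including those who want a job but have given up searching).
Civilian working-age population = 2,763.61 + 1,653.94 = 4,417.55 thousand.
Unemployment rate = 120.30 / 2,763.61 = 4.35%.
Labor force participation rate = 2,763.61 / 4,417.55 = 62.56%.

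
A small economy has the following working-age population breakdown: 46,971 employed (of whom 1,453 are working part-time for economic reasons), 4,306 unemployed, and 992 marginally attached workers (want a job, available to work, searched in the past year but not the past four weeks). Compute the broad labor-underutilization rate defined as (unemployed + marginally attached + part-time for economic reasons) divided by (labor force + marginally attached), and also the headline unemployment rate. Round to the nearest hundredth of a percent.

Labor force = 46,971 + 4,306 = 51,277.
Numerator = 4,306 + 992 + 1,453 = 6,751.
Denominator = 51,277 + 992 = 52,269.
Broad rate = 6,751 / 52,269 = 12.92%.
Headline unemployment rate = 4,306 / 51,277 = 8.40%.

Broad underutilization rate ≈ 12.92%; headline unemployment rate ≈ 8.40%.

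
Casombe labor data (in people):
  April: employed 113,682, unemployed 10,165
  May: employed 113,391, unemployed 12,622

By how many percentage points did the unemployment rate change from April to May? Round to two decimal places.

The unemployment rate changed by +1.81 percentage points.

April: labor force = 113,682 + 10,165 = 123,847; u = 10,165/123,847 = 8.21%.
May: labor force = 113,391 + 12,622 = 126,013; u = 12,622/126,013 = 10.02%.
Change = 10.02% − 8.21% = +1.81 pp.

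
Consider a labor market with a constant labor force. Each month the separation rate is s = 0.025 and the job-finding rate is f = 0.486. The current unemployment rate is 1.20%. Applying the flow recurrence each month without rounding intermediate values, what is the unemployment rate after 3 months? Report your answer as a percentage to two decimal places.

Unemployment rate after three months ≈ 4.46%.

With a fixed labor force, u_{t+1} = u_t + s·(1−u_t) − f·u_t = u_t·(1−s−f) + s.
Here 1−s−f = 0.489 and s = 0.025.
u_1 = 0.012000 × 0.489 + 0.025 = 0.030868.
u_2 = 0.030868 × 0.489 + 0.025 = 0.040094.
u_3 = 0.040094 × 0.489 + 0.025 = 0.044606.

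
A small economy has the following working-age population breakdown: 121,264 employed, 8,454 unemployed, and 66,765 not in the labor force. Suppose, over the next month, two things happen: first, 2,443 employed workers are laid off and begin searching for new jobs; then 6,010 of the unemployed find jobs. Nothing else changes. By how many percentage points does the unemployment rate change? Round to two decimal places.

The unemployment rate changes by −2.75 percentage points.

Initially, labor force = 121,264 + 8,454 = 129,718, so u = 8,454/129,718 = 6.52%.
After the first change, employed falls and unemployed rises by 2,443; labor force unchanged → E = 118,821, U = 10,897, labor force = 129,718.
After the second change, unemployed falls and employed rises by 6,010; labor force unchanged → E = 124,831, U = 4,887, labor force = 129,718.
New unemployment rate = 4,887 / 129,718 = 3.77%.
Change = 3.77% − 6.52% = −2.75 percentage points.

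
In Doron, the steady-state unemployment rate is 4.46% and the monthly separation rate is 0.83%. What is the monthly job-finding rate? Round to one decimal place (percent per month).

Job-finding rate ≈ 17.8% per month.

From u* = s/(s+f): f = s·(1−u)/u.
f = 0.83 × (1 − 0.0446) / 0.0446 = 0.7930 / 0.0446 ≈ 17.8% per month.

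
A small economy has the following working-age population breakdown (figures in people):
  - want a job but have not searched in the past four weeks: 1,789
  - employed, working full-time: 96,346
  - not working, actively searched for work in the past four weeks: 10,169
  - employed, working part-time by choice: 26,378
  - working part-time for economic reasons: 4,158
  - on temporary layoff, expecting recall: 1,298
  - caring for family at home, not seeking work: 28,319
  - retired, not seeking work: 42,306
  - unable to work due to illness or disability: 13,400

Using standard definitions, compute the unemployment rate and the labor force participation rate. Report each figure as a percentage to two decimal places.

Unemployment rate ≈ 8.29%; labor force participation rate ≈ 61.72%.

Employed = 96,346 + 26,378 + 4,158 = 126,882 (anyone who worked, including part-time for economic reasons, counts as employed).
Unemployed = 10,169 + 1,298 = 11,467 (jobless and actively searching, or on temporary layoff).
Labor force = 126,882 + 11,467 = 138,349.
Not in labor force = 1,789 + 28,319 + 42,306 + 13,400 = 85,814 (those not working and not actively searching are outside the labor force — including those who want a job but have given up searching).
Civilian working-age population = 138,349 + 85,814 = 224,163.
Unemployment rate = 11,467 / 138,349 = 8.29%.
Labor force participation rate = 138,349 / 224,163 = 61.72%.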